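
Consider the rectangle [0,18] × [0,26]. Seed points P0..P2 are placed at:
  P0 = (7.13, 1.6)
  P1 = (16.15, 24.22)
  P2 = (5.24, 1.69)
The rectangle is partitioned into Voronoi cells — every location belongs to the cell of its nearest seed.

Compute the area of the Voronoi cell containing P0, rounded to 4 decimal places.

Area of P0's cell: 146.2434

1. box [0,18]×[0,26]: [(0, 0) (18, 0) (18, 26) (0, 26)]
2. ⊥bis P0·P1 via (11.64,12.91): [(0, 17.5516) (0, 0) (18, 0) (18, 10.3739)]  |A|=251.3292
3. ⊥bis P0·P2 via (6.185,1.645): [(6.8131, 14.8348) (6.1067, 0) (18, 0) (18, 10.3739)]  |A|=146.2434
4. canonical 4-gon: [(6.8131, 14.8348) (6.1067, 0) (18, 0) (18, 10.3739)]
5. shoelace: 146.2434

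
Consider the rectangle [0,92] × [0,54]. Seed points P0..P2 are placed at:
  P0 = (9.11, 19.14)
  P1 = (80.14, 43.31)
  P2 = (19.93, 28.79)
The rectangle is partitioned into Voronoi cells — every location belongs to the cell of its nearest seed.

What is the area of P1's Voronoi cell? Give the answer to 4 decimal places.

Area of P1's cell: 2148.2571

1. box [0,92]×[0,54]: [(0, 0) (92, 0) (92, 54) (0, 54)]
2. ⊥bis P1·P0 via (44.625,31.225): [(55.2502, 0) (92, 0) (92, 54) (36.8752, 54)]  |A|=2480.6154
3. ⊥bis P1·P2 via (50.035,36.05): [(58.7287, 0) (92, 0) (92, 54) (45.7063, 54)]  |A|=2148.2571
4. canonical 4-gon: [(58.7287, 0) (92, 0) (92, 54) (45.7063, 54)]
5. shoelace: 2148.2571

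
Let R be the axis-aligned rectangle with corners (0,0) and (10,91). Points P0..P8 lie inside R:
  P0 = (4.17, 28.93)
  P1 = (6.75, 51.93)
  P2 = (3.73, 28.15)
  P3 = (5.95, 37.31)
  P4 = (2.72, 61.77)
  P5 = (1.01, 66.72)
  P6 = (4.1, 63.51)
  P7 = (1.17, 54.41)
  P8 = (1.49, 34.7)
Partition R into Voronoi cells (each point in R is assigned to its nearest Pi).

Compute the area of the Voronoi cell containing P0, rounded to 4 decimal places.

Area of P0's cell: 41.8042

1. box [0,10]×[0,91]: [(0, 0) (10, 0) (10, 91) (0, 91)]
2. ⊥bis P0·P1 via (5.46,40.43): [(0, 41.0425) (0, 0) (10, 0) (10, 39.9207)]  |A|=404.816
3. ⊥bis P0·P2 via (3.95,28.54): [(0, 41.0425) (0, 30.7682) (10, 25.1272) (10, 39.9207)]  |A|=125.3391
4. ⊥bis P0·P3 via (5.06,33.12): [(0, 34.1948) (0, 30.7682) (10, 25.1272) (10, 32.0707)]  |A|=51.8505
5. ⊥bis P0·P4 via (3.445,45.35): [(0, 34.1948) (0, 30.7682) (10, 25.1272) (10, 32.0707)]  |A|=51.8505
6. ⊥bis P0·P5 via (2.59,47.825): [(0, 34.1948) (0, 30.7682) (10, 25.1272) (10, 32.0707)]  |A|=51.8505
7. ⊥bis P0·P6 via (4.135,46.22): [(0, 34.1948) (0, 30.7682) (10, 25.1272) (10, 32.0707)]  |A|=51.8505
8. ⊥bis P0·P7 via (2.67,41.67): [(0, 34.1948) (0, 30.7682) (10, 25.1272) (10, 32.0707)]  |A|=51.8505
9. ⊥bis P0·P8 via (2.83,31.815): [(5.4577, 33.0355) (0.2602, 30.6214) (10, 25.1272) (10, 32.0707)]  |A|=41.8042
10. canonical 4-gon: [(5.4577, 33.0355) (0.2602, 30.6214) (10, 25.1272) (10, 32.0707)]
11. shoelace: 41.8042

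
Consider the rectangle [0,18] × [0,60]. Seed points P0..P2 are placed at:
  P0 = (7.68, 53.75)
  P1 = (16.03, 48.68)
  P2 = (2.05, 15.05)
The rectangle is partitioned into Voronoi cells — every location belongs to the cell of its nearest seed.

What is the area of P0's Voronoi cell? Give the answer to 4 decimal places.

1. box [0,18]×[0,60]: [(0, 0) (18, 0) (18, 60) (0, 60)]
2. ⊥bis P0·P1 via (11.855,51.215): [(0, 31.6905) (17.1891, 60) (0, 60)]  |A|=243.3078
3. ⊥bis P0·P2 via (4.865,34.4): [(0, 35.1078) (1.9065, 34.8304) (17.1891, 60) (0, 60)]  |A|=240.0503
4. canonical 4-gon: [(0, 35.1078) (1.9065, 34.8304) (17.1891, 60) (0, 60)]
5. shoelace: 240.0503

Area of P0's cell: 240.0503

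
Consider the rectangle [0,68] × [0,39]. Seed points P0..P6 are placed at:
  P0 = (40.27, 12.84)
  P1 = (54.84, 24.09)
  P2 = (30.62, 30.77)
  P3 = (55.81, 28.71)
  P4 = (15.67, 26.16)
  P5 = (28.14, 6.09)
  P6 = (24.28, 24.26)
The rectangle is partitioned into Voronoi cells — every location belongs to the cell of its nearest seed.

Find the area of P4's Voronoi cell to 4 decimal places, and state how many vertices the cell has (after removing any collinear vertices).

1. box [0,68]×[0,39]: [(0, 0) (68, 0) (68, 39) (0, 39)]
2. ⊥bis P4·P0 via (27.97,19.5): [(0, 0) (17.4115, 0) (38.5285, 39) (0, 39)]  |A|=1090.83
3. ⊥bis P4·P1 via (35.255,25.125): [(0, 0) (17.4115, 0) (35.7135, 33.8011) (35.9882, 39) (0, 39)]  |A|=1084.2266
4. ⊥bis P4·P2 via (23.145,28.465): [(0, 0) (17.4115, 0) (26.6571, 17.0753) (19.8964, 39) (0, 39)]  |A|=886.5785
5. ⊥bis P4·P3 via (35.74,27.435): [(0, 0) (17.4115, 0) (26.6571, 17.0753) (19.8964, 39) (0, 39)]  |A|=886.5785
6. ⊥bis P4·P5 via (21.905,16.125): [(0, 2.5149) (26.139, 18.7557) (19.8964, 39) (0, 39)]  |A|=678.2367
7. ⊥bis P4·P6 via (19.975,25.21): [(0, 2.5149) (17.345, 13.2917) (21.716, 33.0993) (19.8964, 39) (0, 39)]  |A|=603.0841
8. canonical 5-gon: [(0, 2.5149) (17.345, 13.2917) (21.716, 33.0993) (19.8964, 39) (0, 39)]
9. shoelace: 603.0841

Area of P4's cell: 603.0841 (5 vertices)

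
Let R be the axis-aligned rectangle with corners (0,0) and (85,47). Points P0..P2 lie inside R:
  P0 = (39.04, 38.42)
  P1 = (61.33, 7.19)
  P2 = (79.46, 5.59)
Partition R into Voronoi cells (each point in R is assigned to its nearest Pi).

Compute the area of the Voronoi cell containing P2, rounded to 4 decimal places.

1. box [0,85]×[0,47]: [(0, 0) (85, 0) (85, 47) (0, 47)]
2. ⊥bis P2·P0 via (59.25,22.005): [(41.3771, 0) (85, 0) (85, 47) (79.5515, 47)]  |A|=1153.1792
3. ⊥bis P2·P1 via (70.395,6.39): [(73.2996, 39.3027) (69.8311, 0) (85, 0) (85, 47) (79.5515, 47)]  |A|=594.019
4. canonical 5-gon: [(73.2996, 39.3027) (69.8311, 0) (85, 0) (85, 47) (79.5515, 47)]
5. shoelace: 594.019

Area of P2's cell: 594.0190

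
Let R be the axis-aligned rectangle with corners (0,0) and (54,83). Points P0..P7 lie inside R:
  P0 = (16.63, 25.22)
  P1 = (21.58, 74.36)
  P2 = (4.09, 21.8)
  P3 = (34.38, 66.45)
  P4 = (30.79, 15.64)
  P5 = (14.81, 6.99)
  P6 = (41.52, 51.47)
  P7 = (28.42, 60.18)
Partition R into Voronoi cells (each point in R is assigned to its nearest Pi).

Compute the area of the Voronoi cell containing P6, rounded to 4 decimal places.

Area of P6's cell: 696.2615

1. box [0,54]×[0,83]: [(0, 0) (54, 0) (54, 83) (0, 83)]
2. ⊥bis P6·P0 via (29.075,38.345): [(0, 65.9136) (54, 14.7114) (54, 83) (0, 83)]  |A|=2305.1253
3. ⊥bis P6·P1 via (31.55,62.915): [(16.755, 50.0267) (54, 14.7114) (54, 82.4717)]  |A|=1261.8678
4. ⊥bis P6·P2 via (22.805,36.635): [(16.755, 50.0267) (54, 14.7114) (54, 82.4717)]  |A|=1261.8678
5. ⊥bis P6·P3 via (37.95,58.96): [(17.5754, 49.2488) (54, 14.7114) (54, 66.61)]  |A|=945.1925
6. ⊥bis P6·P4 via (36.155,33.555): [(17.5754, 49.2488) (33.1904, 34.4428) (54, 28.211) (54, 66.61)]  |A|=804.7318
7. ⊥bis P6·P5 via (28.165,29.23): [(17.5754, 49.2488) (33.1904, 34.4428) (54, 28.211) (54, 66.61)]  |A|=804.7318
8. ⊥bis P6·P7 via (34.97,55.825): [(36.6389, 58.3351) (25.5623, 41.6757) (33.1904, 34.4428) (54, 28.211) (54, 66.61)]  |A|=696.2615
9. canonical 5-gon: [(36.6389, 58.3351) (25.5623, 41.6757) (33.1904, 34.4428) (54, 28.211) (54, 66.61)]
10. shoelace: 696.2615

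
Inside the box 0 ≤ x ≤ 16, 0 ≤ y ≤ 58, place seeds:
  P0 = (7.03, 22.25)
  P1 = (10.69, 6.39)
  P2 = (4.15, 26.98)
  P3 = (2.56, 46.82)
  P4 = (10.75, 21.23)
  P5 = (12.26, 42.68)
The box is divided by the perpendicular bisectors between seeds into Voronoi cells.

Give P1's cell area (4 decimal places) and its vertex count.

1. box [0,16]×[0,58]: [(0, 0) (16, 0) (16, 58) (0, 58)]
2. ⊥bis P1·P0 via (8.86,14.32): [(0, 12.2754) (0, 0) (16, 0) (16, 15.9677)]  |A|=225.9446
3. ⊥bis P1·P2 via (7.42,16.685): [(0, 12.2754) (0, 0) (16, 0) (16, 15.9677)]  |A|=225.9446
4. ⊥bis P1·P3 via (6.625,26.605): [(0, 12.2754) (0, 0) (16, 0) (16, 15.9677)]  |A|=225.9446
5. ⊥bis P1·P4 via (10.72,13.81): [(6.7201, 13.8262) (0, 12.2754) (0, 0) (16, 0) (16, 13.7887)]  |A|=215.834
6. ⊥bis P1·P5 via (11.475,24.535): [(6.7201, 13.8262) (0, 12.2754) (0, 0) (16, 0) (16, 13.7887)]  |A|=215.834
7. canonical 5-gon: [(6.7201, 13.8262) (0, 12.2754) (0, 0) (16, 0) (16, 13.7887)]
8. shoelace: 215.834

Area of P1's cell: 215.8340 (5 vertices)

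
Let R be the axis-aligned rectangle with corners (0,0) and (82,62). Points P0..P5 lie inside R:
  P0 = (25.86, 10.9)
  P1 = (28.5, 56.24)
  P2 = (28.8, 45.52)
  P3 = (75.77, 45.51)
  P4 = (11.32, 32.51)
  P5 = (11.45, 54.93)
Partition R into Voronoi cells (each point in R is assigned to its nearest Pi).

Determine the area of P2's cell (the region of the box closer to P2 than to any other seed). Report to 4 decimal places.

Area of P2's cell: 739.4724

1. box [0,82]×[0,62]: [(0, 0) (82, 0) (82, 62) (0, 62)]
2. ⊥bis P2·P0 via (27.33,28.21): [(0, 30.5309) (82, 23.5673) (82, 62) (0, 62)]  |A|=2865.9725
3. ⊥bis P2·P1 via (28.65,50.88): [(0, 50.0782) (0, 30.5309) (82, 23.5673) (82, 52.373)]  |A|=1982.473
4. ⊥bis P2·P3 via (52.285,45.515): [(52.2863, 51.5415) (0, 50.0782) (0, 30.5309) (52.2809, 26.0911)]  |A|=1176.323
5. ⊥bis P2·P4 via (20.06,39.015): [(52.2863, 51.5415) (11.5846, 50.4024) (28.154, 28.14) (52.2809, 26.0911)]  |A|=769.5192
6. ⊥bis P2·P5 via (20.125,50.225): [(52.2863, 51.5415) (20.3543, 50.6478) (16.5806, 43.6899) (28.154, 28.14) (52.2809, 26.0911)]  |A|=739.4724
7. canonical 5-gon: [(52.2863, 51.5415) (20.3543, 50.6478) (16.5806, 43.6899) (28.154, 28.14) (52.2809, 26.0911)]
8. shoelace: 739.4724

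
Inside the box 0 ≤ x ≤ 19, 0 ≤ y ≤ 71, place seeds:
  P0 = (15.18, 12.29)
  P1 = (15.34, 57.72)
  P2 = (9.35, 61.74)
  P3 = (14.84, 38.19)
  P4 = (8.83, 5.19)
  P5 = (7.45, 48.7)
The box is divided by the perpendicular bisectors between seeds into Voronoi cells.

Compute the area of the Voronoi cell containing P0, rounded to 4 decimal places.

Area of P0's cell: 269.5583

1. box [0,19]×[0,71]: [(0, 0) (19, 0) (19, 71) (0, 71)]
2. ⊥bis P0·P1 via (15.26,35.005): [(0, 35.0587) (0, 0) (19, 0) (19, 34.9918)]  |A|=665.4804
3. ⊥bis P0·P2 via (12.265,37.015): [(0, 35.0587) (0, 0) (19, 0) (19, 34.9918)]  |A|=665.4804
4. ⊥bis P0·P3 via (15.01,25.24): [(0, 25.043) (0, 0) (19, 0) (19, 25.2924)]  |A|=478.1857
5. ⊥bis P0·P4 via (12.005,8.74): [(0, 25.043) (0, 19.4769) (19, 2.4839) (19, 25.2924)]  |A|=269.5583
6. ⊥bis P0·P5 via (11.315,30.495): [(0, 25.043) (0, 19.4769) (19, 2.4839) (19, 25.2924)]  |A|=269.5583
7. canonical 4-gon: [(0, 25.043) (0, 19.4769) (19, 2.4839) (19, 25.2924)]
8. shoelace: 269.5583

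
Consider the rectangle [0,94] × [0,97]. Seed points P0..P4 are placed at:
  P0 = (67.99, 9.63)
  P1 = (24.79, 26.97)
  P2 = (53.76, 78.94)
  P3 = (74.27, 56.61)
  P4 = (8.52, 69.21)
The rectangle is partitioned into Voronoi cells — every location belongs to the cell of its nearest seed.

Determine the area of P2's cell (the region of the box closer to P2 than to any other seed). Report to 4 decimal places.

Area of P2's cell: 1809.1254

1. box [0,94]×[0,97]: [(0, 0) (94, 0) (94, 97) (0, 97)]
2. ⊥bis P2·P0 via (60.875,44.285): [(0, 31.7868) (94, 51.0859) (94, 97) (0, 97)]  |A|=5222.9849
3. ⊥bis P2·P1 via (39.275,52.955): [(0, 74.8483) (56.4559, 43.3777) (94, 51.0859) (94, 97) (0, 97)]  |A|=4007.4452
4. ⊥bis P2·P3 via (64.015,67.775): [(0, 74.8483) (44.63, 49.9699) (94, 95.3161) (94, 97) (0, 97)]  |A|=2746.2943
5. ⊥bis P2·P4 via (31.14,74.075): [(35.193, 55.2305) (44.63, 49.9699) (94, 95.3161) (94, 97) (26.2094, 97)]  |A|=1809.1254
6. canonical 5-gon: [(35.193, 55.2305) (44.63, 49.9699) (94, 95.3161) (94, 97) (26.2094, 97)]
7. shoelace: 1809.1254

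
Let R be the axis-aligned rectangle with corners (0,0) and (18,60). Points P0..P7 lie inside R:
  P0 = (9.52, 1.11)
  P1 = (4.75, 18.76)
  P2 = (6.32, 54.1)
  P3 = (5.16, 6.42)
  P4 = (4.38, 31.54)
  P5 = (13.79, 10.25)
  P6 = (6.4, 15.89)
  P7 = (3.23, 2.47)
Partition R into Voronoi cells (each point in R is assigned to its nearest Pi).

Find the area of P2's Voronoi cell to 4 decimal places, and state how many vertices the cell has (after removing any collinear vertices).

Area of P2's cell: 314.8897 (4 vertices)

1. box [0,18]×[0,60]: [(0, 0) (18, 0) (18, 60) (0, 60)]
2. ⊥bis P2·P0 via (7.92,27.605): [(0, 27.1267) (18, 28.2137) (18, 60) (0, 60)]  |A|=581.936
3. ⊥bis P2·P1 via (5.535,36.43): [(0, 36.6759) (18, 35.8762) (18, 60) (0, 60)]  |A|=427.0308
4. ⊥bis P2·P3 via (5.74,30.26): [(0, 36.6759) (18, 35.8762) (18, 60) (0, 60)]  |A|=427.0308
5. ⊥bis P2·P4 via (5.35,42.82): [(0, 43.2801) (18, 41.7322) (18, 60) (0, 60)]  |A|=314.8897
6. ⊥bis P2·P5 via (10.055,32.175): [(0, 43.2801) (18, 41.7322) (18, 60) (0, 60)]  |A|=314.8897
7. ⊥bis P2·P6 via (6.36,34.995): [(0, 43.2801) (18, 41.7322) (18, 60) (0, 60)]  |A|=314.8897
8. ⊥bis P2·P7 via (4.775,28.285): [(0, 43.2801) (18, 41.7322) (18, 60) (0, 60)]  |A|=314.8897
9. canonical 4-gon: [(0, 43.2801) (18, 41.7322) (18, 60) (0, 60)]
10. shoelace: 314.8897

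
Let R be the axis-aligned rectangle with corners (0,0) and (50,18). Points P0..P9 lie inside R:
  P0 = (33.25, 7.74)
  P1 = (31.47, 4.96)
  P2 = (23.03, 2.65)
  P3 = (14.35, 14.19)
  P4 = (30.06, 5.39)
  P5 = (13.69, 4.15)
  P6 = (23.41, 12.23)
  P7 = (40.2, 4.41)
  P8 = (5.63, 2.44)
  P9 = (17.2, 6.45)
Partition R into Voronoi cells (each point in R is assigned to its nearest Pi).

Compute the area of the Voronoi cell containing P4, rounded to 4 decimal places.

1. box [0,50]×[0,18]: [(0, 0) (50, 0) (50, 18) (0, 18)]
2. ⊥bis P4·P0 via (31.655,6.565): [(0, 0) (36.4913, 0) (23.2311, 18) (0, 18)]  |A|=537.5014
3. ⊥bis P4·P1 via (30.765,5.175): [(0, 0) (29.1868, 0) (31.3254, 7.0125) (23.2311, 18) (0, 18)]  |A|=511.8902
4. ⊥bis P4·P2 via (26.545,4.02): [(28.1118, 0) (29.1868, 0) (31.3254, 7.0125) (23.2311, 18) (21.0962, 18)]  |A|=69.0182
5. ⊥bis P4·P3 via (22.205,9.79): [(23.4381, 11.9914) (28.1118, 0) (29.1868, 0) (31.3254, 7.0125) (25.2606, 15.245)]  |A|=56.7919
6. ⊥bis P4·P5 via (21.875,4.77): [(23.4381, 11.9914) (28.1118, 0) (29.1868, 0) (31.3254, 7.0125) (25.2606, 15.245)]  |A|=56.7919
7. ⊥bis P4·P6 via (26.735,8.81): [(25.2433, 7.3597) (28.1118, 0) (29.1868, 0) (31.3254, 7.0125) (28.6381, 10.6603)]  |A|=36.2786
8. ⊥bis P4·P7 via (35.13,4.9): [(25.2433, 7.3597) (28.1118, 0) (29.1868, 0) (31.3254, 7.0125) (28.6381, 10.6603)]  |A|=36.2786
9. ⊥bis P4·P8 via (17.845,3.915): [(25.2433, 7.3597) (28.1118, 0) (29.1868, 0) (31.3254, 7.0125) (28.6381, 10.6603)]  |A|=36.2786
10. ⊥bis P4·P9 via (23.63,5.92): [(25.2433, 7.3597) (28.1118, 0) (29.1868, 0) (31.3254, 7.0125) (28.6381, 10.6603)]  |A|=36.2786
11. canonical 5-gon: [(25.2433, 7.3597) (28.1118, 0) (29.1868, 0) (31.3254, 7.0125) (28.6381, 10.6603)]
12. shoelace: 36.2786

Area of P4's cell: 36.2786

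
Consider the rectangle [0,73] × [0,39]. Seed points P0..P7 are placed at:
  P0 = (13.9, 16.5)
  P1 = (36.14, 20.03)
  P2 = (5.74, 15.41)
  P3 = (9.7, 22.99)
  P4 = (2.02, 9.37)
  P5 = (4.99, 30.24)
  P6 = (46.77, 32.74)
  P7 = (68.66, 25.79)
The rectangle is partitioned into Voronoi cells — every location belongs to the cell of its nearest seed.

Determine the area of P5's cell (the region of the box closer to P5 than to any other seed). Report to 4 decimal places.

1. box [0,73]×[0,39]: [(0, 0) (73, 0) (73, 39) (0, 39)]
2. ⊥bis P5·P0 via (9.445,23.37): [(0, 17.2452) (33.5478, 39) (0, 39)]  |A|=364.9134
3. ⊥bis P5·P1 via (20.565,25.135): [(0, 17.2452) (22.8318, 32.051) (25.1095, 39) (0, 39)]  |A|=335.5944
4. ⊥bis P5·P2 via (5.365,22.825): [(0, 22.5537) (8.8786, 23.0027) (22.8318, 32.051) (25.1095, 39) (0, 39)]  |A|=312.0285
5. ⊥bis P5·P3 via (7.345,26.615): [(0, 22.5537) (1.1858, 22.6136) (24.758, 37.9274) (25.1095, 39) (0, 39)]  |A|=225.4275
6. ⊥bis P5·P4 via (3.505,19.805): [(0, 22.5537) (1.1858, 22.6136) (24.758, 37.9274) (25.1095, 39) (0, 39)]  |A|=225.4275
7. ⊥bis P5·P6 via (25.88,31.49): [(0, 22.5537) (1.1858, 22.6136) (24.758, 37.9274) (25.1095, 39) (0, 39)]  |A|=225.4275
8. ⊥bis P5·P7 via (36.825,28.015): [(0, 22.5537) (1.1858, 22.6136) (24.758, 37.9274) (25.1095, 39) (0, 39)]  |A|=225.4275
9. canonical 5-gon: [(0, 22.5537) (1.1858, 22.6136) (24.758, 37.9274) (25.1095, 39) (0, 39)]
10. shoelace: 225.4275

Area of P5's cell: 225.4275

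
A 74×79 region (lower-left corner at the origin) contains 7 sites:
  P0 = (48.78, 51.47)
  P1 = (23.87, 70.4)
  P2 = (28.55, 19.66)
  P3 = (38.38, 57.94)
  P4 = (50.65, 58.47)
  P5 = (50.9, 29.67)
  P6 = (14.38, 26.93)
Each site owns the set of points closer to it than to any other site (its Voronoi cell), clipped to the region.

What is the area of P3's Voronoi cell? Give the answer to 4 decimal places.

Area of P3's cell: 505.7354

1. box [0,74]×[0,79]: [(0, 0) (74, 0) (74, 79) (0, 79)]
2. ⊥bis P3·P0 via (43.58,54.705): [(0, 0) (9.5472, 0) (58.6943, 79) (0, 79)]  |A|=2695.5381
3. ⊥bis P3·P1 via (31.125,64.17): [(0, 27.9241) (0, 0) (9.5472, 0) (58.6943, 79) (43.8598, 79)]  |A|=1575.4493
4. ⊥bis P3·P2 via (33.465,38.8): [(13.6981, 43.876) (33.6549, 38.7512) (58.6943, 79) (43.8598, 79)]  |A|=726.3015
5. ⊥bis P3·P4 via (44.515,58.205): [(43.6284, 78.7305) (13.6981, 43.876) (33.6549, 38.7512) (44.5957, 56.3376)]  |A|=555.4877
6. ⊥bis P3·P5 via (44.64,43.805): [(43.6284, 78.7305) (13.6981, 43.876) (33.3851, 38.8205) (33.817, 39.0118) (44.5957, 56.3376)]  |A|=555.447
7. ⊥bis P3·P6 via (26.38,42.435): [(43.6284, 78.7305) (18.0181, 48.9067) (29.8908, 39.7178) (33.3851, 38.8205) (33.817, 39.0118) (44.5957, 56.3376)]  |A|=505.7354
8. canonical 6-gon: [(43.6284, 78.7305) (18.0181, 48.9067) (29.8908, 39.7178) (33.3851, 38.8205) (33.817, 39.0118) (44.5957, 56.3376)]
9. shoelace: 505.7354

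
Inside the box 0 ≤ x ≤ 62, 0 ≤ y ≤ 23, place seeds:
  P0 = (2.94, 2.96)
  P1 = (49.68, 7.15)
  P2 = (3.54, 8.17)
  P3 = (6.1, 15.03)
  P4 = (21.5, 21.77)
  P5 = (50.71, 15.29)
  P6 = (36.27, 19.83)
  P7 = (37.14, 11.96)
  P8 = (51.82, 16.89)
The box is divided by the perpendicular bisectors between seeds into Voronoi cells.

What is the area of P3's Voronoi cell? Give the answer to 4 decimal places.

1. box [0,62]×[0,23]: [(0, 0) (62, 0) (62, 23) (0, 23)]
2. ⊥bis P3·P0 via (4.52,8.995): [(0, 10.1784) (38.8775, 0) (62, 0) (62, 23) (0, 23)]  |A|=1228.1454
3. ⊥bis P3·P1 via (27.89,11.09): [(0, 10.1784) (26.472, 3.2478) (30.0435, 23) (0, 23)]  |A|=466.4196
4. ⊥bis P3·P2 via (4.82,11.6): [(0, 13.3987) (26.5181, 3.5028) (30.0435, 23) (0, 23)]  |A|=420.187
5. ⊥bis P3·P4 via (13.8,18.4): [(0, 13.3987) (19.11, 6.2673) (11.7868, 23) (0, 23)]  |A|=190.3527
6. ⊥bis P3·P5 via (28.405,15.16): [(0, 13.3987) (19.11, 6.2673) (11.7868, 23) (0, 23)]  |A|=190.3527
7. ⊥bis P3·P6 via (21.185,17.43): [(0, 13.3987) (19.11, 6.2673) (11.7868, 23) (0, 23)]  |A|=190.3527
8. ⊥bis P3·P7 via (21.62,13.495): [(0, 13.3987) (19.11, 6.2673) (11.7868, 23) (0, 23)]  |A|=190.3527
9. ⊥bis P3·P8 via (28.96,15.96): [(0, 13.3987) (19.11, 6.2673) (11.7868, 23) (0, 23)]  |A|=190.3527
10. canonical 4-gon: [(0, 13.3987) (19.11, 6.2673) (11.7868, 23) (0, 23)]
11. shoelace: 190.3527

Area of P3's cell: 190.3527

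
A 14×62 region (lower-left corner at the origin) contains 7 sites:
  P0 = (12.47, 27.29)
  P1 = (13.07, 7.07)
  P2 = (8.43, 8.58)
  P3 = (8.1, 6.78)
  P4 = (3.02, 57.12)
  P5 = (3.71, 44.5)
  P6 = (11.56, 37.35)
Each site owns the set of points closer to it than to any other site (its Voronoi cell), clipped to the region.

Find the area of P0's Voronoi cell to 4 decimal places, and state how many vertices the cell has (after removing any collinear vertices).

1. box [0,14]×[0,62]: [(0, 0) (14, 0) (14, 62) (0, 62)]
2. ⊥bis P0·P1 via (12.77,17.18): [(0, 16.8011) (14, 17.2165) (14, 62) (0, 62)]  |A|=629.877
3. ⊥bis P0·P2 via (10.45,17.935): [(0, 20.1914) (13.8044, 17.2107) (14, 17.2165) (14, 62) (0, 62)]  |A|=606.476
4. ⊥bis P0·P3 via (10.285,17.035): [(0, 20.1914) (13.8044, 17.2107) (14, 17.2165) (14, 62) (0, 62)]  |A|=606.476
5. ⊥bis P0·P4 via (7.745,42.205): [(0, 39.7514) (0, 20.1914) (13.8044, 17.2107) (14, 17.2165) (14, 44.1866)]  |A|=326.0418
6. ⊥bis P0·P5 via (8.09,35.895): [(0, 31.7771) (0, 20.1914) (13.8044, 17.2107) (14, 17.2165) (14, 38.9032)]  |A|=233.2386
7. ⊥bis P0·P6 via (12.015,32.32): [(0, 31.2332) (0, 20.1914) (13.8044, 17.2107) (14, 17.2165) (14, 32.4996)]  |A|=184.605
8. canonical 5-gon: [(0, 31.2332) (0, 20.1914) (13.8044, 17.2107) (14, 17.2165) (14, 32.4996)]
9. shoelace: 184.605

Area of P0's cell: 184.6050 (5 vertices)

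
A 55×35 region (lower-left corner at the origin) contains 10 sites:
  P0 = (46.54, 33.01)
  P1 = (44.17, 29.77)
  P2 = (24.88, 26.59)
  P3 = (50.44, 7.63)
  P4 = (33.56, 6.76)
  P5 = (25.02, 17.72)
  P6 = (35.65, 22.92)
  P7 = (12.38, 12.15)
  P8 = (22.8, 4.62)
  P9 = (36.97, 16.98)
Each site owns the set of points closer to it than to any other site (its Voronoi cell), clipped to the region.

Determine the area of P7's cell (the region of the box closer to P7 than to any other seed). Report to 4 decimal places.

1. box [0,55]×[0,35]: [(0, 0) (55, 0) (55, 35) (0, 35)]
2. ⊥bis P7·P0 via (29.46,22.58): [(0, 0) (43.2486, 0) (21.8757, 35) (0, 35)]  |A|=1139.6746
3. ⊥bis P7·P1 via (28.275,20.96): [(0, 0) (39.8923, 0) (20.4932, 35) (0, 35)]  |A|=1056.7462
4. ⊥bis P7·P2 via (18.63,19.37): [(0, 0) (39.8923, 0) (38.865, 1.8536) (0.5742, 35) (0, 35)]  |A|=726.6255
5. ⊥bis P7·P3 via (31.41,9.89): [(0, 0) (30.2355, 0) (31.2395, 8.4546) (0.5742, 35) (0, 35)]  |A|=682.1269
6. ⊥bis P7·P4 via (22.97,9.455): [(0, 0) (20.5638, 0) (24.2542, 14.5014) (0.5742, 35) (0, 35)]  |A|=579.4365
7. ⊥bis P7·P5 via (18.7,14.935): [(0, 0) (20.5638, 0) (22.2909, 6.7863) (15.5835, 22.0072) (0.5742, 35) (0, 35)]  |A|=538.6205
8. ⊥bis P7·P6 via (24.015,17.535): [(0, 0) (20.5638, 0) (22.2909, 6.7863) (15.5835, 22.0072) (0.5742, 35) (0, 35)]  |A|=538.6205
9. ⊥bis P7·P8 via (17.59,8.385): [(0, 0) (11.5306, 0) (20.0725, 11.8203) (15.5835, 22.0072) (0.5742, 35) (0, 35)]  |A|=473.3586
10. ⊥bis P7·P9 via (24.675,14.565): [(0, 0) (11.5306, 0) (20.0725, 11.8203) (15.5835, 22.0072) (0.5742, 35) (0, 35)]  |A|=473.3586
11. canonical 6-gon: [(0, 0) (11.5306, 0) (20.0725, 11.8203) (15.5835, 22.0072) (0.5742, 35) (0, 35)]
12. shoelace: 473.3586

Area of P7's cell: 473.3586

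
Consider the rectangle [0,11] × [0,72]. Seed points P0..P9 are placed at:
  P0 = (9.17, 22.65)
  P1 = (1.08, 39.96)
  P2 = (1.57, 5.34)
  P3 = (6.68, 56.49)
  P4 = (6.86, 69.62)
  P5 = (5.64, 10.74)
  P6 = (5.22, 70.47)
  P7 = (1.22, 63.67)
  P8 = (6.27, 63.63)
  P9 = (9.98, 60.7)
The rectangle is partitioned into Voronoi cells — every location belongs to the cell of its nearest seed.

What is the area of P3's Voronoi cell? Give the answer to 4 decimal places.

Area of P3's cell: 122.0916

1. box [0,11]×[0,72]: [(0, 0) (11, 0) (11, 72) (0, 72)]
2. ⊥bis P3·P0 via (7.925,39.57): [(0, 38.9869) (11, 39.7963) (11, 72) (0, 72)]  |A|=358.6928
3. ⊥bis P3·P1 via (3.88,48.225): [(0, 49.5395) (11, 45.8129) (11, 72) (0, 72)]  |A|=267.562
4. ⊥bis P3·P2 via (4.125,30.915): [(0, 49.5395) (11, 45.8129) (11, 72) (0, 72)]  |A|=267.562
5. ⊥bis P3·P4 via (6.77,63.055): [(0, 63.1478) (0, 49.5395) (11, 45.8129) (11, 62.997)]  |A|=169.3585
6. ⊥bis P3·P5 via (6.16,33.615): [(0, 63.1478) (0, 49.5395) (11, 45.8129) (11, 62.997)]  |A|=169.3585
7. ⊥bis P3·P6 via (5.95,63.48): [(2.4478, 63.1143) (0, 62.8586) (0, 49.5395) (11, 45.8129) (11, 62.997)]  |A|=169.0046
8. ⊥bis P3·P7 via (3.95,60.08): [(7.8428, 63.0403) (0, 57.0762) (0, 49.5395) (11, 45.8129) (11, 62.997)]  |A|=145.5494
9. ⊥bis P3·P8 via (6.475,60.06): [(3.7153, 59.9015) (0, 57.0762) (0, 49.5395) (11, 45.8129) (11, 60.3198)]  |A|=130.7541
10. ⊥bis P3·P9 via (8.33,58.595): [(6.462, 60.0593) (3.7153, 59.9015) (0, 57.0762) (0, 49.5395) (11, 45.8129) (11, 56.5021)]  |A|=122.0916
11. canonical 6-gon: [(6.462, 60.0593) (3.7153, 59.9015) (0, 57.0762) (0, 49.5395) (11, 45.8129) (11, 56.5021)]
12. shoelace: 122.0916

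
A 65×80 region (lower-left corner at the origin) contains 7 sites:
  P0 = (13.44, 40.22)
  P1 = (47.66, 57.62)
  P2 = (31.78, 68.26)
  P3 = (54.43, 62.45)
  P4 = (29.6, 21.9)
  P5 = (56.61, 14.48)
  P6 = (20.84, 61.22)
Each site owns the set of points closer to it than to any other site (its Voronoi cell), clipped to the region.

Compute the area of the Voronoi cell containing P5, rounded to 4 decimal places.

Area of P5's cell: 806.2468

1. box [0,65]×[0,80]: [(0, 0) (65, 0) (65, 80) (0, 80)]
2. ⊥bis P5·P0 via (35.025,27.35): [(18.7176, 0) (65, 0) (65, 77.6228)]  |A|=1796.2824
3. ⊥bis P5·P1 via (52.135,36.05): [(38.5293, 33.2273) (18.7176, 0) (65, 0) (65, 38.719)]  |A|=1281.3786
4. ⊥bis P5·P2 via (44.195,41.37): [(38.5293, 33.2273) (18.7176, 0) (65, 0) (65, 38.719)]  |A|=1281.3786
5. ⊥bis P5·P3 via (55.52,38.465): [(38.5293, 33.2273) (18.7176, 0) (65, 0) (65, 38.719)]  |A|=1281.3786
6. ⊥bis P5·P4 via (43.105,18.19): [(47.7622, 35.1428) (38.108, 0) (65, 0) (65, 38.719)]  |A|=806.2468
7. ⊥bis P5·P6 via (38.725,37.85): [(47.7622, 35.1428) (38.108, 0) (65, 0) (65, 38.719)]  |A|=806.2468
8. canonical 4-gon: [(47.7622, 35.1428) (38.108, 0) (65, 0) (65, 38.719)]
9. shoelace: 806.2468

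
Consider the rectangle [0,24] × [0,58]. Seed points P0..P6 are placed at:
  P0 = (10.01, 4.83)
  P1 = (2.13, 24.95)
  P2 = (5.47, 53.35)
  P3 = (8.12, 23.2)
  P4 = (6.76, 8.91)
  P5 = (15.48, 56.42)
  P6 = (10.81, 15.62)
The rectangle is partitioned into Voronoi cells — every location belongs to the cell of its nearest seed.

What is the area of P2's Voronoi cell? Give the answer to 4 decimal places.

Area of P2's cell: 237.2118

1. box [0,24]×[0,58]: [(0, 0) (24, 0) (24, 58) (0, 58)]
2. ⊥bis P2·P0 via (7.74,29.09): [(0, 28.3658) (24, 30.6114) (24, 58) (0, 58)]  |A|=684.2734
3. ⊥bis P2·P1 via (3.8,39.15): [(0, 39.5969) (24, 36.7744) (24, 58) (0, 58)]  |A|=475.5448
4. ⊥bis P2·P3 via (6.795,38.275): [(0, 39.5969) (9.3389, 38.4986) (24, 39.7872) (24, 58) (0, 58)]  |A|=453.459
5. ⊥bis P2·P4 via (6.115,31.13): [(0, 39.5969) (9.3389, 38.4986) (24, 39.7872) (24, 58) (0, 58)]  |A|=453.459
6. ⊥bis P2·P5 via (10.475,54.885): [(0, 39.5969) (9.3389, 38.4986) (15.3389, 39.026) (9.5197, 58) (0, 58)]  |A|=237.2118
7. ⊥bis P2·P6 via (8.14,34.485): [(0, 39.5969) (9.3389, 38.4986) (15.3389, 39.026) (9.5197, 58) (0, 58)]  |A|=237.2118
8. canonical 5-gon: [(0, 39.5969) (9.3389, 38.4986) (15.3389, 39.026) (9.5197, 58) (0, 58)]
9. shoelace: 237.2118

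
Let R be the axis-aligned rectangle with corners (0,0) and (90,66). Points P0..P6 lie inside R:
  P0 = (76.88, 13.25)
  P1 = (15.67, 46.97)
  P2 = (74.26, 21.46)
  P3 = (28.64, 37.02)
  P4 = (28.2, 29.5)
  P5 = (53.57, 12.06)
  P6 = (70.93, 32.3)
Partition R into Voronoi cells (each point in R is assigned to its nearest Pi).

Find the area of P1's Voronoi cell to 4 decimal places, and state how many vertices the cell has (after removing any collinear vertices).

1. box [0,90]×[0,66]: [(0, 0) (90, 0) (90, 66) (0, 66)]
2. ⊥bis P1·P0 via (46.275,30.11): [(0, 0) (29.6877, 0) (66.0465, 66) (0, 66)]  |A|=3159.2268
3. ⊥bis P1·P2 via (44.965,34.215): [(0, 0) (29.6877, 0) (31.501, 3.2916) (58.8041, 66) (0, 66)]  |A|=2932.1498
4. ⊥bis P1·P3 via (22.155,41.995): [(0, 13.1156) (40.5706, 66) (0, 66)]  |A|=1072.7754
5. ⊥bis P1·P4 via (21.935,38.235): [(0, 22.5026) (16.0109, 33.9861) (40.5706, 66) (0, 66)]  |A|=997.6282
6. ⊥bis P1·P5 via (34.62,29.515): [(0, 22.5026) (16.0109, 33.9861) (40.5706, 66) (0, 66)]  |A|=997.6282
7. ⊥bis P1·P6 via (43.3,39.635): [(0, 22.5026) (16.0109, 33.9861) (40.5706, 66) (0, 66)]  |A|=997.6282
8. canonical 4-gon: [(0, 22.5026) (16.0109, 33.9861) (40.5706, 66) (0, 66)]
9. shoelace: 997.6282

Area of P1's cell: 997.6282 (4 vertices)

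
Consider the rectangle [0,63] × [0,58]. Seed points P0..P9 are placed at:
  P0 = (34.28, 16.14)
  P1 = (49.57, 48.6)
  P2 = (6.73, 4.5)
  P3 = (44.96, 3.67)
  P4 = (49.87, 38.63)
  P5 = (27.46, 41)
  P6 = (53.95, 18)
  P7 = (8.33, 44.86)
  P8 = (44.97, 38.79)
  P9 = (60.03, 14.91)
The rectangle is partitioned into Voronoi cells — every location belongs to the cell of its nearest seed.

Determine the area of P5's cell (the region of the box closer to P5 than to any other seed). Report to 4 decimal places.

Area of P5's cell: 562.1554

1. box [0,63]×[0,58]: [(0, 0) (63, 0) (63, 58) (0, 58)]
2. ⊥bis P5·P0 via (30.87,28.57): [(0, 20.1012) (63, 37.3844) (63, 58) (0, 58)]  |A|=1843.2016
3. ⊥bis P5·P1 via (38.515,44.8): [(0, 20.1012) (42.9543, 31.8852) (33.9777, 58) (0, 58)]  |A|=1257.6182
4. ⊥bis P5·P2 via (17.095,22.75): [(0, 32.459) (14.6718, 24.1262) (42.9543, 31.8852) (33.9777, 58) (0, 58)]  |A|=1166.9627
5. ⊥bis P5·P3 via (36.21,22.335): [(0, 32.459) (14.6718, 24.1262) (42.9543, 31.8852) (33.9777, 58) (0, 58)]  |A|=1166.9627
6. ⊥bis P5·P4 via (38.665,39.815): [(0, 32.459) (14.6718, 24.1262) (37.6731, 30.4364) (39.0329, 43.2934) (33.9777, 58) (0, 58)]  |A|=1133.9977
7. ⊥bis P5·P6 via (40.705,29.5): [(0, 32.459) (14.6718, 24.1262) (37.6731, 30.4364) (39.0329, 43.2934) (33.9777, 58) (0, 58)]  |A|=1133.9977
8. ⊥bis P5·P7 via (17.895,42.93): [(14.1595, 24.4172) (14.6718, 24.1262) (37.6731, 30.4364) (39.0329, 43.2934) (33.9777, 58) (20.9358, 58)]  |A|=601.6322
9. ⊥bis P5·P8 via (36.215,39.895): [(14.1595, 24.4172) (14.6718, 24.1262) (34.9261, 29.6827) (37.2855, 48.3768) (33.9777, 58) (20.9358, 58)]  |A|=562.1554
10. ⊥bis P5·P9 via (43.745,27.955): [(14.1595, 24.4172) (14.6718, 24.1262) (34.9261, 29.6827) (37.2855, 48.3768) (33.9777, 58) (20.9358, 58)]  |A|=562.1554
11. canonical 6-gon: [(14.1595, 24.4172) (14.6718, 24.1262) (34.9261, 29.6827) (37.2855, 48.3768) (33.9777, 58) (20.9358, 58)]
12. shoelace: 562.1554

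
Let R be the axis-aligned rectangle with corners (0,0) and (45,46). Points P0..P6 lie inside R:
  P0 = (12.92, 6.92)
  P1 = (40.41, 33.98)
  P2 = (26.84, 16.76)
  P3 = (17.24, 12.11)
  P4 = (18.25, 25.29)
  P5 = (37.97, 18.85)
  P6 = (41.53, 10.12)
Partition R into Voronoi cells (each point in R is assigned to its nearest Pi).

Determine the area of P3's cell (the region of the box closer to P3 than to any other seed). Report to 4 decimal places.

1. box [0,45]×[0,46]: [(0, 0) (45, 0) (45, 46) (0, 46)]
2. ⊥bis P3·P0 via (15.08,9.515): [(0, 22.0671) (26.5112, 0) (45, 0) (45, 46) (0, 46)]  |A|=1777.4867
3. ⊥bis P3·P1 via (28.825,23.045): [(0, 22.0671) (26.5112, 0) (45, 0) (45, 5.9085) (7.1579, 46) (0, 46)]  |A|=1018.9146
4. ⊥bis P3·P2 via (22.04,14.435): [(0, 22.0671) (26.5112, 0) (29.032, 0) (6.7507, 46) (0, 46)]  |A|=530.4878
5. ⊥bis P3·P4 via (17.745,18.7): [(2.6561, 19.8563) (26.5112, 0) (29.032, 0) (20.0601, 18.5226)]  |A|=180.2267
6. ⊥bis P3·P5 via (27.605,15.48): [(2.6561, 19.8563) (26.5112, 0) (29.032, 0) (20.0601, 18.5226)]  |A|=180.2267
7. ⊥bis P3·P6 via (29.385,11.115): [(2.6561, 19.8563) (26.5112, 0) (28.4744, 0) (28.555, 0.9846) (20.0601, 18.5226)]  |A|=179.9523
8. canonical 5-gon: [(2.6561, 19.8563) (26.5112, 0) (28.4744, 0) (28.555, 0.9846) (20.0601, 18.5226)]
9. shoelace: 179.9523

Area of P3's cell: 179.9523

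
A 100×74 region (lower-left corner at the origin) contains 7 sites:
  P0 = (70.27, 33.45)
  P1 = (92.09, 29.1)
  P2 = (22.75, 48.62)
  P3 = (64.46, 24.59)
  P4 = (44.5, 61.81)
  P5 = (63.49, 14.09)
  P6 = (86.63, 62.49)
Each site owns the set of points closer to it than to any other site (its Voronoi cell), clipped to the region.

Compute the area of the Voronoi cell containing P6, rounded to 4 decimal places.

1. box [0,100]×[0,74]: [(0, 0) (100, 0) (100, 74) (0, 74)]
2. ⊥bis P6·P0 via (78.45,47.97): [(100, 35.8296) (100, 74) (32.2452, 74)]  |A|=1293.1156
3. ⊥bis P6·P1 via (89.36,45.795): [(83.8966, 44.9016) (100, 47.5349) (100, 74) (32.2452, 74)]  |A|=1198.8679
4. ⊥bis P6·P2 via (54.69,55.555): [(53.255, 62.1639) (83.8966, 44.9016) (100, 47.5349) (100, 74) (50.6851, 74)]  |A|=1089.7389
5. ⊥bis P6·P3 via (75.545,43.54): [(53.255, 62.1639) (83.8966, 44.9016) (100, 47.5349) (100, 74) (50.6851, 74)]  |A|=1089.7389
6. ⊥bis P6·P4 via (65.565,62.15): [(65.6777, 55.1654) (83.8966, 44.9016) (100, 47.5349) (100, 74) (65.3737, 74)]  |A|=886.8861
7. ⊥bis P6·P5 via (75.06,38.29): [(65.6777, 55.1654) (83.8966, 44.9016) (100, 47.5349) (100, 74) (65.3737, 74)]  |A|=886.8861
8. canonical 5-gon: [(65.6777, 55.1654) (83.8966, 44.9016) (100, 47.5349) (100, 74) (65.3737, 74)]
9. shoelace: 886.8861

Area of P6's cell: 886.8861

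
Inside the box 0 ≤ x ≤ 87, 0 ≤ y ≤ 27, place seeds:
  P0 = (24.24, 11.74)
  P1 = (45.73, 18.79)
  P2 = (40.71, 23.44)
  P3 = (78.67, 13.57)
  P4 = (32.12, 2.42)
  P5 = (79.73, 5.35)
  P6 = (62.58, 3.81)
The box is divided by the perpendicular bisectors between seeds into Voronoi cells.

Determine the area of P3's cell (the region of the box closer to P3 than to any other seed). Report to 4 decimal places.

Area of P3's cell: 377.0540

1. box [0,87]×[0,27]: [(0, 0) (87, 0) (87, 27) (0, 27)]
2. ⊥bis P3·P0 via (51.455,12.655): [(51.8805, 0) (87, 0) (87, 27) (50.9727, 27)]  |A|=960.4821
3. ⊥bis P3·P1 via (62.2,16.18): [(59.636, 0) (87, 0) (87, 27) (63.9146, 27)]  |A|=681.0669
4. ⊥bis P3·P2 via (59.69,18.505): [(59.636, 0) (87, 0) (87, 27) (63.9146, 27)]  |A|=681.0669
5. ⊥bis P3·P4 via (55.395,7.995): [(59.636, 0) (87, 0) (87, 27) (63.9146, 27)]  |A|=681.0669
6. ⊥bis P3·P5 via (79.2,9.46): [(60.7582, 7.0819) (87, 10.4658) (87, 27) (63.9146, 27)]  |A|=446.8515
7. ⊥bis P3·P6 via (70.625,8.69): [(63.004, 21.2537) (70.8139, 8.3786) (87, 10.4658) (87, 27) (63.9146, 27)]  |A|=377.054
8. canonical 5-gon: [(63.004, 21.2537) (70.8139, 8.3786) (87, 10.4658) (87, 27) (63.9146, 27)]
9. shoelace: 377.054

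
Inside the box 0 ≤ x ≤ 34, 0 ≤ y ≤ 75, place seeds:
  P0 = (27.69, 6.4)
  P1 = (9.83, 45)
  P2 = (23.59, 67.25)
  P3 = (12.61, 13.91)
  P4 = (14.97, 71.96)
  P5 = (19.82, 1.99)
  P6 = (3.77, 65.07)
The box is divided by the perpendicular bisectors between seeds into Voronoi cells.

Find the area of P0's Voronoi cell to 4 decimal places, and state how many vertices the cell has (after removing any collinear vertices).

1. box [0,34]×[0,75]: [(0, 0) (34, 0) (34, 75) (0, 75)]
2. ⊥bis P0·P1 via (18.76,25.7): [(0, 17.0199) (0, 0) (34, 0) (34, 32.7515)]  |A|=846.1124
3. ⊥bis P0·P2 via (25.64,36.825): [(0, 17.0199) (0, 0) (34, 0) (34, 32.7515)]  |A|=846.1124
4. ⊥bis P0·P3 via (20.15,10.155): [(30.6258, 31.1902) (15.0927, 0) (34, 0) (34, 32.7515)]  |A|=350.117
5. ⊥bis P0·P4 via (21.33,39.18): [(30.6258, 31.1902) (15.0927, 0) (34, 0) (34, 32.7515)]  |A|=350.117
6. ⊥bis P0·P5 via (23.755,4.195): [(30.6258, 31.1902) (20.2748, 10.4057) (26.1057, 0) (34, 0) (34, 32.7515)]  |A|=292.8183
7. ⊥bis P0·P6 via (15.73,35.735): [(30.6258, 31.1902) (20.2748, 10.4057) (26.1057, 0) (34, 0) (34, 32.7515)]  |A|=292.8183
8. canonical 5-gon: [(30.6258, 31.1902) (20.2748, 10.4057) (26.1057, 0) (34, 0) (34, 32.7515)]
9. shoelace: 292.8183

Area of P0's cell: 292.8183 (5 vertices)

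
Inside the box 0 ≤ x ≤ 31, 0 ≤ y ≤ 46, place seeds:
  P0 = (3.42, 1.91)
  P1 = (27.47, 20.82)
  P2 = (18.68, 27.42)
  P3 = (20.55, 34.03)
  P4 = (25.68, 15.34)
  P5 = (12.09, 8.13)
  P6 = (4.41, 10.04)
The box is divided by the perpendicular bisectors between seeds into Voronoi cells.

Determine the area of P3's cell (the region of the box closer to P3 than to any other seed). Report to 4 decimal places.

Area of P3's cell: 429.4817

1. box [0,31]×[0,46]: [(0, 0) (31, 0) (31, 46) (0, 46)]
2. ⊥bis P3·P0 via (11.985,17.97): [(0, 24.3618) (31, 7.8291) (31, 46) (0, 46)]  |A|=927.0424
3. ⊥bis P3·P1 via (24.01,27.425): [(0, 24.3618) (8.9999, 19.562) (31, 31.0867) (31, 46) (0, 46)]  |A|=671.2071
4. ⊥bis P3·P2 via (19.615,30.725): [(0, 36.2742) (26.5593, 28.7604) (31, 31.0867) (31, 46) (0, 46)]  |A|=429.4817
5. ⊥bis P3·P4 via (23.115,24.685): [(0, 36.2742) (26.5593, 28.7604) (31, 31.0867) (31, 46) (0, 46)]  |A|=429.4817
6. ⊥bis P3·P5 via (16.32,21.08): [(0, 36.2742) (26.5593, 28.7604) (31, 31.0867) (31, 46) (0, 46)]  |A|=429.4817
7. ⊥bis P3·P6 via (12.48,22.035): [(0, 36.2742) (26.5593, 28.7604) (31, 31.0867) (31, 46) (0, 46)]  |A|=429.4817
8. canonical 5-gon: [(0, 36.2742) (26.5593, 28.7604) (31, 31.0867) (31, 46) (0, 46)]
9. shoelace: 429.4817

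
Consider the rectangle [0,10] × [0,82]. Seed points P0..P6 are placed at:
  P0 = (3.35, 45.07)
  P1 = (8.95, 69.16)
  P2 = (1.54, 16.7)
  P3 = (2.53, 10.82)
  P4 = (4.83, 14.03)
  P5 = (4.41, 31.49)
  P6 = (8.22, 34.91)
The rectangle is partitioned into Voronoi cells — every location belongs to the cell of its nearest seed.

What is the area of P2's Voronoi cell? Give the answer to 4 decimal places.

Area of P2's cell: 59.5414

1. box [0,10]×[0,82]: [(0, 0) (10, 0) (10, 82) (0, 82)]
2. ⊥bis P2·P0 via (2.445,30.885): [(0, 31.041) (0, 0) (10, 0) (10, 30.403)]  |A|=307.2199
3. ⊥bis P2·P1 via (5.245,42.93): [(0, 31.041) (0, 0) (10, 0) (10, 30.403)]  |A|=307.2199
4. ⊥bis P2·P3 via (2.035,13.76): [(0, 31.041) (0, 13.4174) (10, 15.101) (10, 30.403)]  |A|=164.6278
5. ⊥bis P2·P4 via (3.185,15.365): [(0, 31.041) (0, 13.4174) (1.8583, 13.7303) (10, 23.7625) (10, 30.403)]  |A|=129.3684
6. ⊥bis P2·P5 via (2.975,24.095): [(0, 24.6723) (0, 13.4174) (1.8583, 13.7303) (9.2773, 22.872)]  |A|=59.5414
7. ⊥bis P2·P6 via (4.88,25.805): [(0, 24.6723) (0, 13.4174) (1.8583, 13.7303) (9.2773, 22.872)]  |A|=59.5414
8. canonical 4-gon: [(0, 24.6723) (0, 13.4174) (1.8583, 13.7303) (9.2773, 22.872)]
9. shoelace: 59.5414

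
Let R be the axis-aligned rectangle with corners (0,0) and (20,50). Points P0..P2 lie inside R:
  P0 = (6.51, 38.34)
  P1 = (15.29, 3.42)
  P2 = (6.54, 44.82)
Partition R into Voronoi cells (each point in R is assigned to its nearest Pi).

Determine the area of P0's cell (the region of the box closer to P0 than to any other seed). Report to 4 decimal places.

1. box [0,20]×[0,50]: [(0, 0) (20, 0) (20, 50) (0, 50)]
2. ⊥bis P0·P1 via (10.9,20.88): [(0, 18.1394) (20, 23.168) (20, 50) (0, 50)]  |A|=586.9258
3. ⊥bis P0·P2 via (6.525,41.58): [(0, 41.6102) (0, 18.1394) (20, 23.168) (20, 41.5176)]  |A|=418.204
4. canonical 4-gon: [(0, 41.6102) (0, 18.1394) (20, 23.168) (20, 41.5176)]
5. shoelace: 418.204

Area of P0's cell: 418.2040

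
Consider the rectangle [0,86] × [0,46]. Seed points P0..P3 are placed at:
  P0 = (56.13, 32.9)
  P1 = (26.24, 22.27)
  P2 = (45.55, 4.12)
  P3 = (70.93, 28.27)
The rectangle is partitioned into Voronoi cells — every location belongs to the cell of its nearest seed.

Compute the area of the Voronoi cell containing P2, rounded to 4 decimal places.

1. box [0,86]×[0,46]: [(0, 0) (86, 0) (86, 46) (0, 46)]
2. ⊥bis P2·P0 via (50.84,18.51): [(0, 37.1996) (0, 0) (86, 0) (86, 5.5846)]  |A|=1839.7217
3. ⊥bis P2·P1 via (35.895,13.195): [(43.4457, 21.2283) (23.4927, 0) (86, 0) (86, 5.5846)]  |A|=782.2859
4. ⊥bis P2·P3 via (58.24,16.195): [(58.8332, 15.5716) (43.4457, 21.2283) (23.4927, 0) (73.6501, 0)]  |A|=610.2747
5. canonical 4-gon: [(58.8332, 15.5716) (43.4457, 21.2283) (23.4927, 0) (73.6501, 0)]
6. shoelace: 610.2747

Area of P2's cell: 610.2747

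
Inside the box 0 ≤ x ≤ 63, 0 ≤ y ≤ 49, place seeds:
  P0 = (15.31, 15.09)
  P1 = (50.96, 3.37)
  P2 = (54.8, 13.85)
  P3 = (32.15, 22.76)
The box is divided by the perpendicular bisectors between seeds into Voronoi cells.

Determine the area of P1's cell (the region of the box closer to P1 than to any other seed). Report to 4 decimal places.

Area of P1's cell: 274.4324

1. box [0,63]×[0,49]: [(0, 0) (63, 0) (63, 49) (0, 49)]
2. ⊥bis P1·P0 via (33.135,9.23): [(30.1006, 0) (63, 0) (63, 49) (46.2095, 49)]  |A|=1217.4031
3. ⊥bis P1·P2 via (52.88,8.61): [(35.0758, 15.1337) (30.1006, 0) (63, 0) (63, 4.9019)]  |A|=317.3849
4. ⊥bis P1·P3 via (41.555,13.065): [(41.3265, 12.8433) (31.0434, 2.8679) (30.1006, 0) (63, 0) (63, 4.9019)]  |A|=274.4324
5. canonical 5-gon: [(41.3265, 12.8433) (31.0434, 2.8679) (30.1006, 0) (63, 0) (63, 4.9019)]
6. shoelace: 274.4324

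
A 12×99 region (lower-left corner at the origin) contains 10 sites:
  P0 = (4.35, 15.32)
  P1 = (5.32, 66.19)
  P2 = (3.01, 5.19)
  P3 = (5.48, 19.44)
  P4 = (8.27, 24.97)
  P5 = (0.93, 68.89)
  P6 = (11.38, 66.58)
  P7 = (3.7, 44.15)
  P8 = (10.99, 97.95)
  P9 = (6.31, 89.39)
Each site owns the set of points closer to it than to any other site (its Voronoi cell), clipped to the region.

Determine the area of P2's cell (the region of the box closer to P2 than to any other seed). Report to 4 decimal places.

1. box [0,12]×[0,99]: [(0, 0) (12, 0) (12, 99) (0, 99)]
2. ⊥bis P2·P0 via (3.68,10.255): [(0, 10.7418) (0, 0) (12, 0) (12, 9.1544)]  |A|=119.3773
3. ⊥bis P2·P1 via (4.165,35.69): [(0, 10.7418) (0, 0) (12, 0) (12, 9.1544)]  |A|=119.3773
4. ⊥bis P2·P3 via (4.245,12.315): [(0, 10.7418) (0, 0) (12, 0) (12, 9.1544)]  |A|=119.3773
5. ⊥bis P2·P4 via (5.64,15.08): [(0, 10.7418) (0, 0) (12, 0) (12, 9.1544)]  |A|=119.3773
6. ⊥bis P2·P5 via (1.97,37.04): [(0, 10.7418) (0, 0) (12, 0) (12, 9.1544)]  |A|=119.3773
7. ⊥bis P2·P6 via (7.195,35.885): [(0, 10.7418) (0, 0) (12, 0) (12, 9.1544)]  |A|=119.3773
8. ⊥bis P2·P7 via (3.355,24.67): [(0, 10.7418) (0, 0) (12, 0) (12, 9.1544)]  |A|=119.3773
9. ⊥bis P2·P8 via (7,51.57): [(0, 10.7418) (0, 0) (12, 0) (12, 9.1544)]  |A|=119.3773
10. ⊥bis P2·P9 via (4.66,47.29): [(0, 10.7418) (0, 0) (12, 0) (12, 9.1544)]  |A|=119.3773
11. canonical 4-gon: [(0, 10.7418) (0, 0) (12, 0) (12, 9.1544)]
12. shoelace: 119.3773

Area of P2's cell: 119.3773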